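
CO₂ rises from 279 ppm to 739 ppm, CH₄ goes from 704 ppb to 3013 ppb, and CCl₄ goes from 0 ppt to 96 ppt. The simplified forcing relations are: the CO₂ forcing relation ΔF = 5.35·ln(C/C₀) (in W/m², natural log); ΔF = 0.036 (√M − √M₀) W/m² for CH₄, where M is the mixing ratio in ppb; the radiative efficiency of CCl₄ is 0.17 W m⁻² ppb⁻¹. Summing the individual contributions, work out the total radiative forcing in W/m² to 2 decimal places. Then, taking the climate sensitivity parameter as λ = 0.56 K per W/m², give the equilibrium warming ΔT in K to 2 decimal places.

ΔF = 6.25 W/m²; ΔT = 3.50 K

CO₂: 5.35 × ln(739/279) = 5.35 × ln(2.64875) = 5.35 × 0.97409 = 5.2114 W/m².
CH₄: 0.036 × (√3013 − √704) = 0.036 × (54.8908 − 26.5330) = 0.036 × 28.3578 = 1.0209 W/m².
CCl₄: Δ = 96 − 0 = 96 ppt = 0.096 ppb; ΔF = 0.17 × 0.096 = 0.0163 W/m².
Total ΔF = 5.2114 + 1.0209 + 0.0163 = 6.2486 W/m².
ΔT = λ ΔF = 0.56 × 6.25 = 3.5000 K.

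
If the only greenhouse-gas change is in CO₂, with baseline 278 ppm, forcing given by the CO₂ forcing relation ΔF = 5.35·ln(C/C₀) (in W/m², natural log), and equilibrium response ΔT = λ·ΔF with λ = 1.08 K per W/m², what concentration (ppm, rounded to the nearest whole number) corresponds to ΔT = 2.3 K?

C ≈ 414 ppm

Required forcing: ΔF = ΔT/λ = 2.3/1.08 = 2.1296 W/m².
Then ln(C/278) = ΔF/5.35 = 2.1296/5.35 = 0.39806.
So C = 278 × e^0.39806 = 278 × 1.48893 = 413.92 ppm.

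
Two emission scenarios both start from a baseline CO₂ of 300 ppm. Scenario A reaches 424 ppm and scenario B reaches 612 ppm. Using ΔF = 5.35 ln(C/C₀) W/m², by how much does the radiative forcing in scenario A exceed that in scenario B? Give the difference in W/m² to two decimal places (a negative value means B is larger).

ΔF_A − ΔF_B = -1.96 W/m²

ΔF_A = 5.35 ln(424/300) = 5.35 × 0.34595 = 1.8508 W/m².
ΔF_B = 5.35 ln(612/300) = 5.35 × 0.71295 = 3.8143 W/m².
Difference: 1.8508 − 3.8143 = -1.9635 W/m².
(Equivalently, ΔF_A − ΔF_B = 5.35 ln(424/612) = 5.35 × -0.36700 = -1.9635 W/m².)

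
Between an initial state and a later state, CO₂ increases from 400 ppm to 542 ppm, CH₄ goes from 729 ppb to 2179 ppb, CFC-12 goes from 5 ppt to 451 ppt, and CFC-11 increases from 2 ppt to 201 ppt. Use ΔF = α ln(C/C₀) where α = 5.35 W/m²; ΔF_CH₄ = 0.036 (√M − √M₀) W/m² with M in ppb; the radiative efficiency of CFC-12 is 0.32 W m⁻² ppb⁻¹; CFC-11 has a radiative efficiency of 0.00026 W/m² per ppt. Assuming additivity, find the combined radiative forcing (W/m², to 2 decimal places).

ΔF = 2.53 W/m²

CO₂: 5.35 × ln(542/400) = 5.35 × ln(1.35500) = 5.35 × 0.30380 = 1.6253 W/m².
CH₄: 0.036 × (√2179 − √729) = 0.036 × (46.6798 − 27.0000) = 0.036 × 19.6798 = 0.7085 W/m².
CFC-12: Δ = 451 − 5 = 446 ppt = 0.446 ppb; ΔF = 0.32 × 0.446 = 0.1427 W/m².
CFC-11: ΔF = 0.00026 × (201 − 2) = 0.00026 × 199 = 0.0517 W/m².
Total ΔF = 1.6253 + 0.7085 + 0.1427 + 0.0517 = 2.5282 W/m².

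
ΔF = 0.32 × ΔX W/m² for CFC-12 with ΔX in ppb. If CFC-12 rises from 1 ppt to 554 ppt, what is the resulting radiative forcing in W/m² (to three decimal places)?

CFC-12: Δ = 554 − 1 = 553 ppt = 0.553 ppb; ΔF = 0.32 × 0.553 = 0.1770 W/m².

ΔF = 0.177 W/m²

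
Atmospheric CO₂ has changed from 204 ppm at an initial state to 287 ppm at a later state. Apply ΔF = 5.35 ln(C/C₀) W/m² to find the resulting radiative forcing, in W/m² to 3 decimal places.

CO₂: 5.35 × ln(287/204) = 5.35 × ln(1.40686) = 5.35 × 0.34136 = 1.8263 W/m².

ΔF = 1.826 W/m²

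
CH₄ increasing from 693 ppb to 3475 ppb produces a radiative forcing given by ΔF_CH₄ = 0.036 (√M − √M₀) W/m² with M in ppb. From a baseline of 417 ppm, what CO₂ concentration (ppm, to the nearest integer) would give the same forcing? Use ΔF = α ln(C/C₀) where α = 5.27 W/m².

CH₄ forcing: 0.036 × (√3475 − √693) = 0.036 × (58.9491 − 26.3249) = 0.036 × 32.6242 = 1.17447 W/m².
Set 5.27 ln(C/417) = 1.17447: ln(C/417) = 1.17447/5.27 = 0.22286, so C = 417 × e^0.22286 = 417 × 1.24965 = 521.10 ppm.

C ≈ 521 ppm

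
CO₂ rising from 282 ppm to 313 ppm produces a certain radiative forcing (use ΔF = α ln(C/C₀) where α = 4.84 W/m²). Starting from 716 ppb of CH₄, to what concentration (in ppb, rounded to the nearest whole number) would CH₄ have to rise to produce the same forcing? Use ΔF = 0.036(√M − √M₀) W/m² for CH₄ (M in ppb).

CO₂ forcing: 4.84 × ln(313/282) = 4.84 × 0.104296 = 0.50479 W/m².
Set 0.036(√M − √716) = 0.50479: √M = 0.50479/0.036 + √716 = 14.0219 + 26.7582 = 40.7801.
M = (40.7801)² = 1663.02 ppb.

M ≈ 1663 ppb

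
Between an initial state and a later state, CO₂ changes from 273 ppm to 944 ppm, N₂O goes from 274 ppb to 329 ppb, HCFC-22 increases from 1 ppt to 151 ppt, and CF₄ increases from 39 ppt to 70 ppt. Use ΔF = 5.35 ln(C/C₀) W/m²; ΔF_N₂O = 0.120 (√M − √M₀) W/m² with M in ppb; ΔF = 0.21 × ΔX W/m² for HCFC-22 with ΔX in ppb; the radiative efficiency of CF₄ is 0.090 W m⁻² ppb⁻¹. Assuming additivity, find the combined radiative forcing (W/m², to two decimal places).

CO₂: 5.35 × ln(944/273) = 5.35 × ln(3.45788) = 5.35 × 1.24066 = 6.6375 W/m².
N₂O: 0.120 × (√329 − √274) = 0.120 × (18.1384 − 16.5529) = 0.120 × 1.5855 = 0.1903 W/m².
HCFC-22: Δ = 151 − 1 = 150 ppt = 0.150 ppb; ΔF = 0.21 × 0.150 = 0.0315 W/m².
CF₄: Δ = 70 − 39 = 31 ppt = 0.031 ppb; ΔF = 0.090 × 0.031 = 0.0028 W/m².
Total ΔF = 6.6375 + 0.1903 + 0.0315 + 0.0028 = 6.8621 W/m².

ΔF = 6.86 W/m²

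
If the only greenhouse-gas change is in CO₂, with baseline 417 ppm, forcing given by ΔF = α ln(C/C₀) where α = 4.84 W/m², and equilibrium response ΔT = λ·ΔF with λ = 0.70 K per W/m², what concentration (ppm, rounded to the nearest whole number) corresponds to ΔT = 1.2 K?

Required forcing: ΔF = ΔT/λ = 1.2/0.70 = 1.7143 W/m².
Then ln(C/417) = ΔF/4.84 = 1.7143/4.84 = 0.35419.
So C = 417 × e^0.35419 = 417 × 1.42503 = 594.24 ppm.

C ≈ 594 ppm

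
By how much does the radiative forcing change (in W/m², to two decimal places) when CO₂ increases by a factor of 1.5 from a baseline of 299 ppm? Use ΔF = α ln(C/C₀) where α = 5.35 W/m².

ΔF = 5.35 × ln(1.5) = 5.35 × 0.40547 = 2.1693 W/m².

ΔF = 2.17 W/m²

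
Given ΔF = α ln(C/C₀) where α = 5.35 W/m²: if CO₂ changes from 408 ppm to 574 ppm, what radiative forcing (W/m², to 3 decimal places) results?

CO₂: 5.35 × ln(574/408) = 5.35 × ln(1.40686) = 5.35 × 0.34136 = 1.8263 W/m².

ΔF = 1.826 W/m²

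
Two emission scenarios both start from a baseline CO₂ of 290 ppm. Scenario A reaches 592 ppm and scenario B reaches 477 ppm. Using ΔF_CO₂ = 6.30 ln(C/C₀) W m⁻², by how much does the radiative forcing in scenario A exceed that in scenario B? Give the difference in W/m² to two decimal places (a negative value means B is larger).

ΔF_A − ΔF_B = 1.36 W/m²

ΔF_A = 6.30 ln(592/290) = 6.30 × 0.71363 = 4.4959 W/m².
ΔF_B = 6.30 ln(477/290) = 6.30 × 0.49764 = 3.1351 W/m².
Difference: 4.4959 − 3.1351 = 1.3608 W/m².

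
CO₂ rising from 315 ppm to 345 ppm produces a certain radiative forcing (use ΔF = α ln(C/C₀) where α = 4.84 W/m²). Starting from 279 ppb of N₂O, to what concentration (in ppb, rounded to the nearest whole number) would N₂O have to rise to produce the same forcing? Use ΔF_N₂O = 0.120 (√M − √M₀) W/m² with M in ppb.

CO₂ forcing: 4.84 × ln(345/315) = 4.84 × 0.090972 = 0.44030 W/m².
Set 0.120(√M − √279) = 0.44030: √M = 0.44030/0.120 + √279 = 3.6692 + 16.7033 = 20.3725.
M = (20.3725)² = 415.04 ppb.

M ≈ 415 ppb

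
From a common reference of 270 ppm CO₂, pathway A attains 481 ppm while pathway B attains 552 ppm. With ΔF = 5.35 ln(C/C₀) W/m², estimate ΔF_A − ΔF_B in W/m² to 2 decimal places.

ΔF_A − ΔF_B = -0.74 W/m²

ΔF_A = 5.35 ln(481/270) = 5.35 × 0.57745 = 3.0894 W/m².
ΔF_B = 5.35 ln(552/270) = 5.35 × 0.71513 = 3.8259 W/m².
Difference: 3.0894 − 3.8259 = -0.7365 W/m².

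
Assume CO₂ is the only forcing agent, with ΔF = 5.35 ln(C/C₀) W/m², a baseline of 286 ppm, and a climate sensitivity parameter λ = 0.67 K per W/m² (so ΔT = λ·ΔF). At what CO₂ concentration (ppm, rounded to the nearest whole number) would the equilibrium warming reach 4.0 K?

C ≈ 873 ppm

Required forcing: ΔF = ΔT/λ = 4.0/0.67 = 5.9701 W/m².
Then ln(C/286) = ΔF/5.35 = 5.9701/5.35 = 1.11591.
So C = 286 × e^1.11591 = 286 × 3.05234 = 872.97 ppm.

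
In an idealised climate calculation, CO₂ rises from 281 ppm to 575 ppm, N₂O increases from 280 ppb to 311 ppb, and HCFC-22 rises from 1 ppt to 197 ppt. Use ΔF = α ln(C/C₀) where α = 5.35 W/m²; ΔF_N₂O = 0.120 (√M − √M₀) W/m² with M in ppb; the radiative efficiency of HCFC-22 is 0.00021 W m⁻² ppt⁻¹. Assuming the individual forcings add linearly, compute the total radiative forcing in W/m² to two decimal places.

ΔF = 3.98 W/m²

CO₂: 5.35 × ln(575/281) = 5.35 × ln(2.04626) = 5.35 × 0.71601 = 3.8307 W/m².
N₂O: 0.120 × (√311 − √280) = 0.120 × (17.6352 − 16.7332) = 0.120 × 0.9020 = 0.1082 W/m².
HCFC-22: ΔF = 0.00021 × (197 − 1) = 0.00021 × 196 = 0.0412 W/m².
Total ΔF = 3.8307 + 0.1082 + 0.0412 = 3.9801 W/m².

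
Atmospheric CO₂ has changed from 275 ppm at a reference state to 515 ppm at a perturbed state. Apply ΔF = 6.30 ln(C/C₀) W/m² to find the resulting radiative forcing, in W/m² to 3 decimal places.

CO₂: 6.30 × ln(515/275) = 6.30 × ln(1.87273) = 6.30 × 0.62740 = 3.9526 W/m².

ΔF = 3.953 W/m²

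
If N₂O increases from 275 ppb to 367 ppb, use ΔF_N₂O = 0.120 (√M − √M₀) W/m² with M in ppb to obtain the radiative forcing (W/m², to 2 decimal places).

N₂O: 0.120 × (√367 − √275) = 0.120 × (19.1572 − 16.5831) = 0.120 × 2.5741 = 0.3089 W/m².

ΔF = 0.31 W/m²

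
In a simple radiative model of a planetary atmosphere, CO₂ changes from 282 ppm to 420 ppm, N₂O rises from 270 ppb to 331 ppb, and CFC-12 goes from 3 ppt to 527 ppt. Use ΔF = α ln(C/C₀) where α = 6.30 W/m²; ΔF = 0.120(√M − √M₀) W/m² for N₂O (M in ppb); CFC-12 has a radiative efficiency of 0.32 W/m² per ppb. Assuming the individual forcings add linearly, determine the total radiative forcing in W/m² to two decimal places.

ΔF = 2.89 W/m²

CO₂: 6.30 × ln(420/282) = 6.30 × ln(1.48936) = 6.30 × 0.39835 = 2.5096 W/m².
N₂O: 0.120 × (√331 − √270) = 0.120 × (18.1934 − 16.4317) = 0.120 × 1.7617 = 0.2114 W/m².
CFC-12: Δ = 527 − 3 = 524 ppt = 0.524 ppb; ΔF = 0.32 × 0.524 = 0.1677 W/m².
Total ΔF = 2.5096 + 0.2114 + 0.1677 = 2.8887 W/m².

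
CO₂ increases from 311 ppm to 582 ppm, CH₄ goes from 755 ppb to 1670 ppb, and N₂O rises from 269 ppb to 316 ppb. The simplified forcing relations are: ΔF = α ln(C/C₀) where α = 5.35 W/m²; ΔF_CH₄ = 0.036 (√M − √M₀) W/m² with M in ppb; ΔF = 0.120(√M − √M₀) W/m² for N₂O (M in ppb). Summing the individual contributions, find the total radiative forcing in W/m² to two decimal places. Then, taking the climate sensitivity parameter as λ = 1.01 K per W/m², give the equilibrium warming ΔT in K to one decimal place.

CO₂: 5.35 × ln(582/311) = 5.35 × ln(1.87138) = 5.35 × 0.62668 = 3.3527 W/m².
CH₄: 0.036 × (√1670 − √755) = 0.036 × (40.8656 − 27.4773) = 0.036 × 13.3883 = 0.4820 W/m².
N₂O: 0.120 × (√316 − √269) = 0.120 × (17.7764 − 16.4012) = 0.120 × 1.3752 = 0.1650 W/m².
Total ΔF = 3.3527 + 0.4820 + 0.1650 = 3.9997 W/m².
ΔT = λ ΔF = 1.01 × 4.00 = 4.0400 K.

ΔF = 4.00 W/m²; ΔT = 4.0 K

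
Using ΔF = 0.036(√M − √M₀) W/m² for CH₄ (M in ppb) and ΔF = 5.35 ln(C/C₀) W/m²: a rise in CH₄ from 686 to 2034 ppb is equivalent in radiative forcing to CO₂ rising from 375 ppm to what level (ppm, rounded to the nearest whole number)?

C ≈ 426 ppm

CH₄ forcing: 0.036 × (√2034 − √686) = 0.036 × (45.0999 − 26.1916) = 0.036 × 18.9083 = 0.68070 W/m².
Set 5.35 ln(C/375) = 0.68070: ln(C/375) = 0.68070/5.35 = 0.12723, so C = 375 × e^0.12723 = 375 × 1.13568 = 425.88 ppm.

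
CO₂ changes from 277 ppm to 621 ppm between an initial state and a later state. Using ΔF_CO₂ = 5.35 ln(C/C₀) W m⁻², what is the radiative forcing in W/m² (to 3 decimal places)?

CO₂: 5.35 × ln(621/277) = 5.35 × ln(2.24188) = 5.35 × 0.80731 = 4.3191 W/m².

ΔF = 4.319 W/m²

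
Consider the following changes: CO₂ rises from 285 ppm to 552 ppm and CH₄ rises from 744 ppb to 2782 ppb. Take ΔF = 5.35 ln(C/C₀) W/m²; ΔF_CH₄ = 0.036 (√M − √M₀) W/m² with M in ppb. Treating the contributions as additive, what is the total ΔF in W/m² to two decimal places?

CO₂: 5.35 × ln(552/285) = 5.35 × ln(1.93684) = 5.35 × 0.66106 = 3.5367 W/m².
CH₄: 0.036 × (√2782 − √744) = 0.036 × (52.7447 − 27.2764) = 0.036 × 25.4683 = 0.9169 W/m².
Total ΔF = 3.5367 + 0.9169 = 4.4536 W/m².

ΔF = 4.45 W/m²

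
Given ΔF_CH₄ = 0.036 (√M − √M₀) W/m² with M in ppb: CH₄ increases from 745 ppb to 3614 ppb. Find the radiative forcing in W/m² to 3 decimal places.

ΔF = 1.182 W/m²

CH₄: 0.036 × (√3614 − √745) = 0.036 × (60.1166 − 27.2947) = 0.036 × 32.8219 = 1.1816 W/m².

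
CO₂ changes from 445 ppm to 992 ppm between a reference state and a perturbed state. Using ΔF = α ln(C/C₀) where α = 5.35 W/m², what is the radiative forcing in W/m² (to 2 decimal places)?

CO₂ absorption bands are partially saturated, so forcing scales with the logarithm of the concentration ratio.
CO₂: 5.35 × ln(992/445) = 5.35 × ln(2.22921) = 5.35 × 0.80165 = 4.2888 W/m².

ΔF = 4.29 W/m²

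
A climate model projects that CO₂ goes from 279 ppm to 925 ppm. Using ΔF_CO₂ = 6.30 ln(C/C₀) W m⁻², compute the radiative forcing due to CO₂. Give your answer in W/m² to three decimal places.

ΔF = 7.551 W/m²

CO₂: 6.30 × ln(925/279) = 6.30 × ln(3.31541) = 6.30 × 1.19858 = 7.5511 W/m².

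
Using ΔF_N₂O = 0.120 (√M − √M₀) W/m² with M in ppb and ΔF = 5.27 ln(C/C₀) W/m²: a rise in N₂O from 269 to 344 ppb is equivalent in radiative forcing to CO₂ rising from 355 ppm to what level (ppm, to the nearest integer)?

C ≈ 373 ppm

N₂O forcing: 0.120 × (√344 − √269) = 0.120 × (18.5472 − 16.4012) = 0.120 × 2.1460 = 0.25752 W/m².
Set 5.27 ln(C/355) = 0.25752: ln(C/355) = 0.25752/5.27 = 0.04887, so C = 355 × e^0.04887 = 355 × 1.05008 = 372.78 ppm.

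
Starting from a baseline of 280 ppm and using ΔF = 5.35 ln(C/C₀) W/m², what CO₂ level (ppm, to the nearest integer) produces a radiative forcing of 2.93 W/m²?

C ≈ 484 ppm

Set 5.35 ln(C/280) = 2.93, so ln(C/280) = 2.93/5.35 = 0.54766.
Then C/280 = e^0.54766 = 1.72920, giving C = 280 × 1.72920 = 484.18 ppm.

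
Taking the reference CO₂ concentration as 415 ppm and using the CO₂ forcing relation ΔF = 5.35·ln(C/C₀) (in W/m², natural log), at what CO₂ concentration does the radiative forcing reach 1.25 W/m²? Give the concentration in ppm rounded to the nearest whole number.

Set 5.35 ln(C/415) = 1.25, so ln(C/415) = 1.25/5.35 = 0.23364.
Then C/415 = e^0.23364 = 1.26319, giving C = 415 × 1.26319 = 524.22 ppm.

C ≈ 524 ppm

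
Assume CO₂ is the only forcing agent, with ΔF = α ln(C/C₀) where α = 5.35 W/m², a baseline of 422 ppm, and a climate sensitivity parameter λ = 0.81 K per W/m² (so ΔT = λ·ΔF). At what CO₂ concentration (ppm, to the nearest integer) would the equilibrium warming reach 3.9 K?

C ≈ 1038 ppm

Required forcing: ΔF = ΔT/λ = 3.9/0.81 = 4.8148 W/m².
Then ln(C/422) = ΔF/5.35 = 4.8148/5.35 = 0.89996.
So C = 422 × e^0.89996 = 422 × 2.45950 = 1037.91 ppm.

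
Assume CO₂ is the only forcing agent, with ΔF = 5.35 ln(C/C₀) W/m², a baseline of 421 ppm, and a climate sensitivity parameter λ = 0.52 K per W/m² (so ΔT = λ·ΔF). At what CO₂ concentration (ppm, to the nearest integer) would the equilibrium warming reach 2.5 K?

C ≈ 1034 ppm

Required forcing: ΔF = ΔT/λ = 2.5/0.52 = 4.8077 W/m².
Then ln(C/421) = ΔF/5.35 = 4.8077/5.35 = 0.89864.
So C = 421 × e^0.89864 = 421 × 2.45626 = 1034.09 ppm.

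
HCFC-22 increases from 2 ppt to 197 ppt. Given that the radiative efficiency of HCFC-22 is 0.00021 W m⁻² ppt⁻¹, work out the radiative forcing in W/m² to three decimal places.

HCFC-22: ΔF = 0.00021 × (197 − 2) = 0.00021 × 195 = 0.0410 W/m².

ΔF = 0.041 W/m²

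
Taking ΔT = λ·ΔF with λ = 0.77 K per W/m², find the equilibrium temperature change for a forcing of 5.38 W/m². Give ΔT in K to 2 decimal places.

ΔT = λ ΔF = 0.77 × 5.38 = 4.1426 K.

ΔT = 4.14 K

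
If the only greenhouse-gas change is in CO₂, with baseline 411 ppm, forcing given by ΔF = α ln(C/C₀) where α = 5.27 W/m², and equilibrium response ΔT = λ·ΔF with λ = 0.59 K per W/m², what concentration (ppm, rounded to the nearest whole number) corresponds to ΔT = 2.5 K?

Required forcing: ΔF = ΔT/λ = 2.5/0.59 = 4.2373 W/m².
Then ln(C/411) = ΔF/5.27 = 4.2373/5.27 = 0.80404.
So C = 411 × e^0.80404 = 411 × 2.23455 = 918.40 ppm.

C ≈ 918 ppm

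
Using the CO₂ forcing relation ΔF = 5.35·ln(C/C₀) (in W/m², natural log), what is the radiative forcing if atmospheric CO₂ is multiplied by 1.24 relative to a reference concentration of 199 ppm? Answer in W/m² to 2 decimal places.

ΔF = 5.35 × ln(1.24) = 5.35 × 0.21511 = 1.1508 W/m².

ΔF = 1.15 W/m²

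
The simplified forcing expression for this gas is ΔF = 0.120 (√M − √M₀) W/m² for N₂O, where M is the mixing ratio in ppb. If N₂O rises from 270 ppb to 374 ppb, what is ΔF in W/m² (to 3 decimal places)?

ΔF = 0.349 W/m²

N₂O: 0.120 × (√374 − √270) = 0.120 × (19.3391 − 16.4317) = 0.120 × 2.9074 = 0.3489 W/m².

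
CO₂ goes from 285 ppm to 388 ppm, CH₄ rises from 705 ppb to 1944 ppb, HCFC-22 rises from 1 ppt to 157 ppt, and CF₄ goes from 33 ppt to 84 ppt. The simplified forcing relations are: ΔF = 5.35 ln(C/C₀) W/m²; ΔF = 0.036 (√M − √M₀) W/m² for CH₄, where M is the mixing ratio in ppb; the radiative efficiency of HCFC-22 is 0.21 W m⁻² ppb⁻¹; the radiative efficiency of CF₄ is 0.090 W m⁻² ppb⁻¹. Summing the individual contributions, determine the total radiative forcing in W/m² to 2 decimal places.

ΔF = 2.32 W/m²

CO₂: 5.35 × ln(388/285) = 5.35 × ln(1.36140) = 5.35 × 0.30851 = 1.6505 W/m².
CH₄: 0.036 × (√1944 − √705) = 0.036 × (44.0908 − 26.5518) = 0.036 × 17.5390 = 0.6314 W/m².
HCFC-22: Δ = 157 − 1 = 156 ppt = 0.156 ppb; ΔF = 0.21 × 0.156 = 0.0328 W/m².
CF₄: Δ = 84 − 33 = 51 ppt = 0.051 ppb; ΔF = 0.090 × 0.051 = 0.0046 W/m².
Total ΔF = 1.6505 + 0.6314 + 0.0328 + 0.0046 = 2.3193 W/m².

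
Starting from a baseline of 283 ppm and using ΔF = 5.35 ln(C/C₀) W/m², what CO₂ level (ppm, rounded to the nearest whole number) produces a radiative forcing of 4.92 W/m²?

C ≈ 710 ppm

Set 5.35 ln(C/283) = 4.92, so ln(C/283) = 4.92/5.35 = 0.91963.
Then C/283 = e^0.91963 = 2.50836, giving C = 283 × 2.50836 = 709.87 ppm.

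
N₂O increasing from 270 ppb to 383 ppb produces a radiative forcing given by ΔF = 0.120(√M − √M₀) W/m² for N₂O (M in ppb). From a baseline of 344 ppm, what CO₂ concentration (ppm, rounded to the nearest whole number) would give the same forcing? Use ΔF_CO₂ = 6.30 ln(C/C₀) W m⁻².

C ≈ 365 ppm

N₂O forcing: 0.120 × (√383 − √270) = 0.120 × (19.5704 − 16.4317) = 0.120 × 3.1387 = 0.37664 W/m².
Set 6.30 ln(C/344) = 0.37664: ln(C/344) = 0.37664/6.30 = 0.05978, so C = 344 × e^0.05978 = 344 × 1.06160 = 365.19 ppm.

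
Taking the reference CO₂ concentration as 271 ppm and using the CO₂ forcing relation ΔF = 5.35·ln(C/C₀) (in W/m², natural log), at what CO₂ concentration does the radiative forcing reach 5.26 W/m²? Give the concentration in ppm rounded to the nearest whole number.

Set 5.35 ln(C/271) = 5.26, so ln(C/271) = 5.26/5.35 = 0.98318.
Then C/271 = e^0.98318 = 2.67294, giving C = 271 × 2.67294 = 724.37 ppm.

C ≈ 724 ppm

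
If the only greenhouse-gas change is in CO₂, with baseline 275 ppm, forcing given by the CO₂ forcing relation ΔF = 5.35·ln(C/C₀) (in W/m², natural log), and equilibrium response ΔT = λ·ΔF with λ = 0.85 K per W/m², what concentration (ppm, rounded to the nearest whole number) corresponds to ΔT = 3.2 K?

C ≈ 556 ppm

Required forcing: ΔF = ΔT/λ = 3.2/0.85 = 3.7647 W/m².
Then ln(C/275) = ΔF/5.35 = 3.7647/5.35 = 0.70368.
So C = 275 × e^0.70368 = 275 × 2.02118 = 555.82 ppm.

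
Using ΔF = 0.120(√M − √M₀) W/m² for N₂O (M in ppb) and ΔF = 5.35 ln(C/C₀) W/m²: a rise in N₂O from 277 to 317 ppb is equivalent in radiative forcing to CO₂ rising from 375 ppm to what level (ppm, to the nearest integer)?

C ≈ 385 ppm

N₂O forcing: 0.120 × (√317 − √277) = 0.120 × (17.8045 − 16.6433) = 0.120 × 1.1612 = 0.13934 W/m².
Set 5.35 ln(C/375) = 0.13934: ln(C/375) = 0.13934/5.35 = 0.02604, so C = 375 × e^0.02604 = 375 × 1.02638 = 384.89 ppm.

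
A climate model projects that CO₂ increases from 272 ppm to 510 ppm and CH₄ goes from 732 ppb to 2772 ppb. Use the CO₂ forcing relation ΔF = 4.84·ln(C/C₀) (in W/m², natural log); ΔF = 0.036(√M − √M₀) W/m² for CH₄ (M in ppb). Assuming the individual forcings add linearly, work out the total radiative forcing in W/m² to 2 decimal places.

ΔF = 3.96 W/m²

CO₂: 4.84 × ln(510/272) = 4.84 × ln(1.87500) = 4.84 × 0.62861 = 3.0425 W/m².
CH₄: 0.036 × (√2772 − √732) = 0.036 × (52.6498 − 27.0555) = 0.036 × 25.5943 = 0.9214 W/m².
Total ΔF = 3.0425 + 0.9214 = 3.9639 W/m².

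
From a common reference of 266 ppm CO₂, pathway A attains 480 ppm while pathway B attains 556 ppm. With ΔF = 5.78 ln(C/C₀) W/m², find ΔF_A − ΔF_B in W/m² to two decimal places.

ΔF_A − ΔF_B = -0.85 W/m²

ΔF_A = 5.78 ln(480/266) = 5.78 × 0.59029 = 3.4119 W/m².
ΔF_B = 5.78 ln(556/266) = 5.78 × 0.73727 = 4.2614 W/m².
Difference: 3.4119 − 4.2614 = -0.8495 W/m².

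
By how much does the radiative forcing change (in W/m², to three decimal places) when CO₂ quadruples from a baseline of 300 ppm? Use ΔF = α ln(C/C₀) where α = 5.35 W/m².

Because the forcing depends only on the ratio C/C₀, the initial concentration does not enter.
ΔF = 5.35 × ln(4) = 5.35 × 1.38629 = 7.4167 W/m².

ΔF = 7.417 W/m²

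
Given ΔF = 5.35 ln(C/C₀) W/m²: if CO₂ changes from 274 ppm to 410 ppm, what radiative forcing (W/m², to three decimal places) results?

ΔF = 2.156 W/m²

CO₂ absorption bands are partially saturated, so forcing scales with the logarithm of the concentration ratio.
CO₂: 5.35 × ln(410/274) = 5.35 × ln(1.49635) = 5.35 × 0.40303 = 2.1562 W/m².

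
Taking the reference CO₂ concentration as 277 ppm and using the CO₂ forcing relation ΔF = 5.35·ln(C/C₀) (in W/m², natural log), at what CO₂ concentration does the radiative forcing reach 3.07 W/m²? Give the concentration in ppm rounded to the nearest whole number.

C ≈ 492 ppm

Set 5.35 ln(C/277) = 3.07, so ln(C/277) = 3.07/5.35 = 0.57383.
Then C/277 = e^0.57383 = 1.77505, giving C = 277 × 1.77505 = 491.69 ppm.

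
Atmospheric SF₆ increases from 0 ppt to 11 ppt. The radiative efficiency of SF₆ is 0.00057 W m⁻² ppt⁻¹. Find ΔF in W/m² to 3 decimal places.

SF₆: ΔF = 0.00057 × (11 − 0) = 0.00057 × 11 = 0.0063 W/m².

ΔF = 0.006 W/m²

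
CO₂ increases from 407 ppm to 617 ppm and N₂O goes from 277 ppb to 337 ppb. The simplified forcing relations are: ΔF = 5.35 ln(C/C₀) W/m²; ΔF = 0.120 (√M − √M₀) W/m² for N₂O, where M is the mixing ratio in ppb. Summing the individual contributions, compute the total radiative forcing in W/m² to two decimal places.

CO₂: 5.35 × ln(617/407) = 5.35 × ln(1.51597) = 5.35 × 0.41606 = 2.2259 W/m².
N₂O: 0.120 × (√337 − √277) = 0.120 × (18.3576 − 16.6433) = 0.120 × 1.7143 = 0.2057 W/m².
Total ΔF = 2.2259 + 0.2057 = 2.4316 W/m².

ΔF = 2.43 W/m²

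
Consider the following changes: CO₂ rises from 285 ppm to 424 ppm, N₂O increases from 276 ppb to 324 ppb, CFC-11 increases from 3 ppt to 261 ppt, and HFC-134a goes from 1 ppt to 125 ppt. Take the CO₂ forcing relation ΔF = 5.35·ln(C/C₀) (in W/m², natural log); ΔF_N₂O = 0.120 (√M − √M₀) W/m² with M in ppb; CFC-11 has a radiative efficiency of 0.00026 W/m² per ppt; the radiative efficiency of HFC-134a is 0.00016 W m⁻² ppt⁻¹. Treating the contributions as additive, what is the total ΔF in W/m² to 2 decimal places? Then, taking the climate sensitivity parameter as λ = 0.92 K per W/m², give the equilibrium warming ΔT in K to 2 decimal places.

ΔF = 2.38 W/m²; ΔT = 2.19 K

CO₂: 5.35 × ln(424/285) = 5.35 × ln(1.48772) = 5.35 × 0.39724 = 2.1252 W/m².
N₂O: 0.120 × (√324 − √276) = 0.120 × (18.0000 − 16.6132) = 0.120 × 1.3868 = 0.1664 W/m².
CFC-11: ΔF = 0.00026 × (261 − 3) = 0.00026 × 258 = 0.0671 W/m².
HFC-134a: ΔF = 0.00016 × (125 − 1) = 0.00016 × 124 = 0.0198 W/m².
Total ΔF = 2.1252 + 0.1664 + 0.0671 + 0.0198 = 2.3785 W/m².
ΔT = λ ΔF = 0.92 × 2.38 = 2.1896 K.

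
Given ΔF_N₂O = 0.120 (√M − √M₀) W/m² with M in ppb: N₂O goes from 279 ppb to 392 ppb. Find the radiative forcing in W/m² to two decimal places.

ΔF = 0.37 W/m²

N₂O: 0.120 × (√392 − √279) = 0.120 × (19.7990 − 16.7033) = 0.120 × 3.0957 = 0.3715 W/m².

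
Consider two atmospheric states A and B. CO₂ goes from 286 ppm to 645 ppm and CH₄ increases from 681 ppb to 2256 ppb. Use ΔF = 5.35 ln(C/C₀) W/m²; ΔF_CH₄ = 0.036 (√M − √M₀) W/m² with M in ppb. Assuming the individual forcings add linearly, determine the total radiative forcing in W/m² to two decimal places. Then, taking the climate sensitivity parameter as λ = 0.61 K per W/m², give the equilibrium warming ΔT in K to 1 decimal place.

CO₂: 5.35 × ln(645/286) = 5.35 × ln(2.25524) = 5.35 × 0.81326 = 4.3509 W/m².
CH₄: 0.036 × (√2256 − √681) = 0.036 × (47.4974 − 26.0960) = 0.036 × 21.4014 = 0.7705 W/m².
Total ΔF = 4.3509 + 0.7705 = 5.1214 W/m².
ΔT = λ ΔF = 0.61 × 5.12 = 3.1232 K.

ΔF = 5.12 W/m²; ΔT = 3.1 K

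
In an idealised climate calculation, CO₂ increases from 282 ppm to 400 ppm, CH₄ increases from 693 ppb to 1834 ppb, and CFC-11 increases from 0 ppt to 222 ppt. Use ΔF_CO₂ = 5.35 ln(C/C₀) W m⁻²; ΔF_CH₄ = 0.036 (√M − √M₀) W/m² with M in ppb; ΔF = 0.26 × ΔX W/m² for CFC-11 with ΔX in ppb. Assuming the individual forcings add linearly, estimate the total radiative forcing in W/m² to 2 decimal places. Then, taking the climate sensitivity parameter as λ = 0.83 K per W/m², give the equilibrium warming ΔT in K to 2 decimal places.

ΔF = 2.52 W/m²; ΔT = 2.09 K

CO₂: 5.35 × ln(400/282) = 5.35 × ln(1.41844) = 5.35 × 0.34956 = 1.8701 W/m².
CH₄: 0.036 × (√1834 − √693) = 0.036 × (42.8252 − 26.3249) = 0.036 × 16.5003 = 0.5940 W/m².
CFC-11: Δ = 222 − 0 = 222 ppt = 0.222 ppb; ΔF = 0.26 × 0.222 = 0.0577 W/m².
Total ΔF = 1.8701 + 0.5940 + 0.0577 = 2.5218 W/m².
ΔT = λ ΔF = 0.83 × 2.52 = 2.0916 K.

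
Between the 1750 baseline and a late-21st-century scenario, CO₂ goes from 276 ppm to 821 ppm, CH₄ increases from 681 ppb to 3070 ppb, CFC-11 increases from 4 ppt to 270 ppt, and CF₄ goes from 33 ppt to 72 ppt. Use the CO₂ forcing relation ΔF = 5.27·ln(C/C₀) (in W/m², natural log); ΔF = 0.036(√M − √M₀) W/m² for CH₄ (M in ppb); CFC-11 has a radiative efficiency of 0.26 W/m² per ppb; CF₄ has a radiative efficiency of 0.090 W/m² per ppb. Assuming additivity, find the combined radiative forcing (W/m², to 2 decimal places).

CO₂: 5.27 × ln(821/276) = 5.27 × ln(2.97464) = 5.27 × 1.09012 = 5.7449 W/m².
CH₄: 0.036 × (√3070 − √681) = 0.036 × (55.4076 − 26.0960) = 0.036 × 29.3116 = 1.0552 W/m².
CFC-11: Δ = 270 − 4 = 266 ppt = 0.266 ppb; ΔF = 0.26 × 0.266 = 0.0692 W/m².
CF₄: Δ = 72 − 33 = 39 ppt = 0.039 ppb; ΔF = 0.090 × 0.039 = 0.0035 W/m².
Total ΔF = 5.7449 + 1.0552 + 0.0692 + 0.0035 = 6.8728 W/m².

ΔF = 6.87 W/m²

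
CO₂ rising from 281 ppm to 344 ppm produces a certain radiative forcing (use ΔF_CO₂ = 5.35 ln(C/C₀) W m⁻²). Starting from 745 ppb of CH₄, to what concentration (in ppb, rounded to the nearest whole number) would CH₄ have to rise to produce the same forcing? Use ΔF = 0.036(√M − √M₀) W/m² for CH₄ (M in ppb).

CO₂ forcing: 5.35 × ln(344/281) = 5.35 × 0.202287 = 1.08224 W/m².
Set 0.036(√M − √745) = 1.08224: √M = 1.08224/0.036 + √745 = 30.0622 + 27.2947 = 57.3569.
M = (57.3569)² = 3289.81 ppb.

M ≈ 3290 ppb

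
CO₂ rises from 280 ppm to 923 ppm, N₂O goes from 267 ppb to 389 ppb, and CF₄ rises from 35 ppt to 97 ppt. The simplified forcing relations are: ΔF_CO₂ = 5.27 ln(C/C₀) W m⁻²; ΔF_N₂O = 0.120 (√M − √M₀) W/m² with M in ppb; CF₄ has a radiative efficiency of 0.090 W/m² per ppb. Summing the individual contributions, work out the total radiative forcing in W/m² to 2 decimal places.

ΔF = 6.70 W/m²

CO₂: 5.27 × ln(923/280) = 5.27 × ln(3.29643) = 5.27 × 1.19284 = 6.2863 W/m².
N₂O: 0.120 × (√389 − √267) = 0.120 × (19.7231 − 16.3401) = 0.120 × 3.3830 = 0.4060 W/m².
CF₄: Δ = 97 − 35 = 62 ppt = 0.062 ppb; ΔF = 0.090 × 0.062 = 0.0056 W/m².
Total ΔF = 6.2863 + 0.4060 + 0.0056 = 6.6979 W/m².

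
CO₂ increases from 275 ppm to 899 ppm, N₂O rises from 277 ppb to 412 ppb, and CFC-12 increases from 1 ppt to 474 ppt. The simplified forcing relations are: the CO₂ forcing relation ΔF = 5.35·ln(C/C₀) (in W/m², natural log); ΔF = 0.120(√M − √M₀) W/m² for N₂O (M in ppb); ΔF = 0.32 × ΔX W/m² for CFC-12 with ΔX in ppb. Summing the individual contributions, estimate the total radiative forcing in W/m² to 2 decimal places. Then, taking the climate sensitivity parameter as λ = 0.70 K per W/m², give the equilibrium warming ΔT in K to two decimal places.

ΔF = 6.93 W/m²; ΔT = 4.85 K

CO₂: 5.35 × ln(899/275) = 5.35 × ln(3.26909) = 5.35 × 1.18451 = 6.3371 W/m².
N₂O: 0.120 × (√412 − √277) = 0.120 × (20.2978 − 16.6433) = 0.120 × 3.6545 = 0.4385 W/m².
CFC-12: Δ = 474 − 1 = 473 ppt = 0.473 ppb; ΔF = 0.32 × 0.473 = 0.1514 W/m².
Total ΔF = 6.3371 + 0.4385 + 0.1514 = 6.9270 W/m².
ΔT = λ ΔF = 0.70 × 6.93 = 4.8510 K.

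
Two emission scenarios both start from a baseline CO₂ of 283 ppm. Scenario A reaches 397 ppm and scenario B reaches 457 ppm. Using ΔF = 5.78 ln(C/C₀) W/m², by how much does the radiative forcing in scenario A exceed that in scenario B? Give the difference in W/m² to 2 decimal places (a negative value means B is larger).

ΔF_A − ΔF_B = -0.81 W/m²

ΔF_A = 5.78 ln(397/283) = 5.78 × 0.33849 = 1.9565 W/m².
ΔF_B = 5.78 ln(457/283) = 5.78 × 0.47924 = 2.7700 W/m².
Difference: 1.9565 − 2.7700 = -0.8135 W/m².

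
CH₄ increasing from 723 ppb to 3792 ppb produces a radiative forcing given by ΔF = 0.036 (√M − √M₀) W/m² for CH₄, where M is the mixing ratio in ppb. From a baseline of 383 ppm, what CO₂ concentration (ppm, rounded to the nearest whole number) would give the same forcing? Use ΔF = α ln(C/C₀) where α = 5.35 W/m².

CH₄ forcing: 0.036 × (√3792 − √723) = 0.036 × (61.5792 − 26.8887) = 0.036 × 34.6905 = 1.24886 W/m².
Set 5.35 ln(C/383) = 1.24886: ln(C/383) = 1.24886/5.35 = 0.23343, so C = 383 × e^0.23343 = 383 × 1.26292 = 483.70 ppm.

C ≈ 484 ppm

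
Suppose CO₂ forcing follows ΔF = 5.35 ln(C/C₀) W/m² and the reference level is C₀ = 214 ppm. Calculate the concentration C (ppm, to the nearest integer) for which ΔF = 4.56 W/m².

Set 5.35 ln(C/214) = 4.56, so ln(C/214) = 4.56/5.35 = 0.85234.
Then C/214 = e^0.85234 = 2.34513, giving C = 214 × 2.34513 = 501.86 ppm.

C ≈ 502 ppm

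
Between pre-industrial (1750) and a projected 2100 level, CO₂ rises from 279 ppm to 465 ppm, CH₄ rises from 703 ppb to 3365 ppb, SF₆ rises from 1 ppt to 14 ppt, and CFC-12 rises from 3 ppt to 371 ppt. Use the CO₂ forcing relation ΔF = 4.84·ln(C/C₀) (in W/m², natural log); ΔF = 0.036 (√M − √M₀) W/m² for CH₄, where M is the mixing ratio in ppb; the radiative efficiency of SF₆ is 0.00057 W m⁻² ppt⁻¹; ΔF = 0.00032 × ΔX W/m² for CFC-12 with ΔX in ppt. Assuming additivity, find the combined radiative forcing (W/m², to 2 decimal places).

ΔF = 3.73 W/m²

CO₂: 4.84 × ln(465/279) = 4.84 × ln(1.66667) = 4.84 × 0.51083 = 2.4724 W/m².
CH₄: 0.036 × (√3365 − √703) = 0.036 × (58.0086 − 26.5141) = 0.036 × 31.4945 = 1.1338 W/m².
SF₆: ΔF = 0.00057 × (14 − 1) = 0.00057 × 13 = 0.0074 W/m².
CFC-12: ΔF = 0.00032 × (371 − 3) = 0.00032 × 368 = 0.1178 W/m².
Total ΔF = 2.4724 + 1.1338 + 0.0074 + 0.1178 = 3.7314 W/m².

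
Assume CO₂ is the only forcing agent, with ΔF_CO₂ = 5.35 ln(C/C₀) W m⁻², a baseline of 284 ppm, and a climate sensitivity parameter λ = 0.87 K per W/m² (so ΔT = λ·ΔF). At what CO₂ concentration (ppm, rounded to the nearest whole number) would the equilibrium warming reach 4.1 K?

C ≈ 685 ppm

Required forcing: ΔF = ΔT/λ = 4.1/0.87 = 4.7126 W/m².
Then ln(C/284) = ΔF/5.35 = 4.7126/5.35 = 0.88086.
So C = 284 × e^0.88086 = 284 × 2.41297 = 685.28 ppm.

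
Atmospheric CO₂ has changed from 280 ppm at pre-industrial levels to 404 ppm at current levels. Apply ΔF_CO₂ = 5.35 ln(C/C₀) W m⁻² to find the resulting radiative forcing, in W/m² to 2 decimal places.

ΔF = 1.96 W/m²

CO₂: 5.35 × ln(404/280) = 5.35 × ln(1.44286) = 5.35 × 0.36663 = 1.9615 W/m².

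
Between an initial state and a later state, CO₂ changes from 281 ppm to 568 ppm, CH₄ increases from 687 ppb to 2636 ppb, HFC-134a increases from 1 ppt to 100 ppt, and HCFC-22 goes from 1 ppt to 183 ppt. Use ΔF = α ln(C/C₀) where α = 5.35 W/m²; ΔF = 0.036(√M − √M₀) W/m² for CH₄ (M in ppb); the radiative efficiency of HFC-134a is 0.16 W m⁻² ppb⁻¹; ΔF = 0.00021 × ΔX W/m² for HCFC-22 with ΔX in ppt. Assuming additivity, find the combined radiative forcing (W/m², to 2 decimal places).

ΔF = 4.72 W/m²

CO₂: 5.35 × ln(568/281) = 5.35 × ln(2.02135) = 5.35 × 0.70377 = 3.7652 W/m².
CH₄: 0.036 × (√2636 − √687) = 0.036 × (51.3420 − 26.2107) = 0.036 × 25.1313 = 0.9047 W/m².
HFC-134a: Δ = 100 − 1 = 99 ppt = 0.099 ppb; ΔF = 0.16 × 0.099 = 0.0158 W/m².
HCFC-22: ΔF = 0.00021 × (183 − 1) = 0.00021 × 182 = 0.0382 W/m².
Total ΔF = 3.7652 + 0.9047 + 0.0158 + 0.0382 = 4.7239 W/m².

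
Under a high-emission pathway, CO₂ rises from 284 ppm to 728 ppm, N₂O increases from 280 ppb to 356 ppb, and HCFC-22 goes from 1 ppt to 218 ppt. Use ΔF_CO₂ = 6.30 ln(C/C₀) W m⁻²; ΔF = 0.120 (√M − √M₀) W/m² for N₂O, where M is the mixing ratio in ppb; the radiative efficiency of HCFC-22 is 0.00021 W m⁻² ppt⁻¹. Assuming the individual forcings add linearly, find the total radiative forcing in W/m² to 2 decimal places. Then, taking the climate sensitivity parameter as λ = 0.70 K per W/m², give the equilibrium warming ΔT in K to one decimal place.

CO₂: 6.30 × ln(728/284) = 6.30 × ln(2.56338) = 6.30 × 0.94133 = 5.9304 W/m².
N₂O: 0.120 × (√356 − √280) = 0.120 × (18.8680 − 16.7332) = 0.120 × 2.1348 = 0.2562 W/m².
HCFC-22: ΔF = 0.00021 × (218 − 1) = 0.00021 × 217 = 0.0456 W/m².
Total ΔF = 5.9304 + 0.2562 + 0.0456 = 6.2322 W/m².
ΔT = λ ΔF = 0.70 × 6.23 = 4.3610 K.

ΔF = 6.23 W/m²; ΔT = 4.4 K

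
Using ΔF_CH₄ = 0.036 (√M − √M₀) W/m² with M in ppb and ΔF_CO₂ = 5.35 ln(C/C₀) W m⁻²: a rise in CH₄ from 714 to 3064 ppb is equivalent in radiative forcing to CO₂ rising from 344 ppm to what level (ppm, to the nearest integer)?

CH₄ forcing: 0.036 × (√3064 − √714) = 0.036 × (55.3534 − 26.7208) = 0.036 × 28.6326 = 1.03077 W/m².
Set 5.35 ln(C/344) = 1.03077: ln(C/344) = 1.03077/5.35 = 0.19267, so C = 344 × e^0.19267 = 344 × 1.21248 = 417.09 ppm.

C ≈ 417 ppm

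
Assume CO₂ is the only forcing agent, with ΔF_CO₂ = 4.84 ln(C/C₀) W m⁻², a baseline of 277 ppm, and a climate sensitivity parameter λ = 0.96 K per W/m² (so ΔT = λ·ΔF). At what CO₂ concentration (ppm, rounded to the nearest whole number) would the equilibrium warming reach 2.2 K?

C ≈ 445 ppm

Required forcing: ΔF = ΔT/λ = 2.2/0.96 = 2.2917 W/m².
Then ln(C/277) = ΔF/4.84 = 2.2917/4.84 = 0.47349.
So C = 277 × e^0.47349 = 277 × 1.60559 = 444.75 ppm.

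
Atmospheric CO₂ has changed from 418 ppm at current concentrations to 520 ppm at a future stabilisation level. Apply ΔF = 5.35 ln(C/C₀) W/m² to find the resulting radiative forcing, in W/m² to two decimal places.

ΔF = 1.17 W/m²

CO₂: 5.35 × ln(520/418) = 5.35 × ln(1.24402) = 5.35 × 0.21835 = 1.1682 W/m².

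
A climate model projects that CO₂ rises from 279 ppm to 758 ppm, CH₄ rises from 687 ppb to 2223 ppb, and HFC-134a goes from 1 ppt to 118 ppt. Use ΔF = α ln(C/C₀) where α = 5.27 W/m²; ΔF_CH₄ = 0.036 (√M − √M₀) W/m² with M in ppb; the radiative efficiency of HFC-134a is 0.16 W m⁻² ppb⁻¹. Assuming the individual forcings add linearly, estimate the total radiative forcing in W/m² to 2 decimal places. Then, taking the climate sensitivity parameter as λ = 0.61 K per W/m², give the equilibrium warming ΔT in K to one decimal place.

CO₂: 5.27 × ln(758/279) = 5.27 × ln(2.71685) = 5.27 × 0.99947 = 5.2672 W/m².
CH₄: 0.036 × (√2223 − √687) = 0.036 × (47.1487 − 26.2107) = 0.036 × 20.9380 = 0.7538 W/m².
HFC-134a: Δ = 118 − 1 = 117 ppt = 0.117 ppb; ΔF = 0.16 × 0.117 = 0.0187 W/m².
Total ΔF = 5.2672 + 0.7538 + 0.0187 = 6.0397 W/m².
ΔT = λ ΔF = 0.61 × 6.04 = 3.6844 K.

ΔF = 6.04 W/m²; ΔT = 3.7 K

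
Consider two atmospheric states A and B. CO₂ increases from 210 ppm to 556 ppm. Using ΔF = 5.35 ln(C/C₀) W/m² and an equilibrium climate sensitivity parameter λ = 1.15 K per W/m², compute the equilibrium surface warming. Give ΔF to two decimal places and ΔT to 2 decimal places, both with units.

ΔF = 5.21 W/m²; ΔT = 5.99 K

CO₂: 5.35 × ln(556/210) = 5.35 × ln(2.64762) = 5.35 × 0.97366 = 5.2091 W/m².
ΔT = λ ΔF = 1.15 × 5.21 = 5.9915 K.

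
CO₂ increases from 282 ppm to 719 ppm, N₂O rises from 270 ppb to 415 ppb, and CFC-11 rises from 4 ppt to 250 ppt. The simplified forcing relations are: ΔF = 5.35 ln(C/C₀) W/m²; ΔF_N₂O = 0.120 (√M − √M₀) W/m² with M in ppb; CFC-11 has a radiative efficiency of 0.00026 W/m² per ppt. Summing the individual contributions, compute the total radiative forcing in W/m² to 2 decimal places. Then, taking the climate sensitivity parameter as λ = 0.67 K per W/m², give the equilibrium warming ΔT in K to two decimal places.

ΔF = 5.54 W/m²; ΔT = 3.71 K

CO₂: 5.35 × ln(719/282) = 5.35 × ln(2.54965) = 5.35 × 0.93596 = 5.0074 W/m².
N₂O: 0.120 × (√415 − √270) = 0.120 × (20.3715 − 16.4317) = 0.120 × 3.9398 = 0.4728 W/m².
CFC-11: ΔF = 0.00026 × (250 − 4) = 0.00026 × 246 = 0.0640 W/m².
Total ΔF = 5.0074 + 0.4728 + 0.0640 = 5.5442 W/m².
ΔT = λ ΔF = 0.67 × 5.54 = 3.7118 K.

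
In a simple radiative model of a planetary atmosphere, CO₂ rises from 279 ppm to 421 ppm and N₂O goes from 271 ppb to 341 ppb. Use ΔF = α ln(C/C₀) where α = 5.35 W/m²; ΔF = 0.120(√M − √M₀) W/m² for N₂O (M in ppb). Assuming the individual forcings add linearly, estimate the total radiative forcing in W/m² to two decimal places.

ΔF = 2.44 W/m²

CO₂: 5.35 × ln(421/279) = 5.35 × ln(1.50896) = 5.35 × 0.41142 = 2.2011 W/m².
N₂O: 0.120 × (√341 − √271) = 0.120 × (18.4662 − 16.4621) = 0.120 × 2.0041 = 0.2405 W/m².
Total ΔF = 2.2011 + 0.2405 = 2.4416 W/m².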